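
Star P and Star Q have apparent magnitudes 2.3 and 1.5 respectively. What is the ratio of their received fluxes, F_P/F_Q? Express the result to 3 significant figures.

Δm = 2.3 − (1.5) = 0.8
Flux ratio = 10^(−0.4 Δm) = 10^(−0.4 × 0.8) = 10^-0.320 = 0.4786

F_P/F_Q ≈ 0.479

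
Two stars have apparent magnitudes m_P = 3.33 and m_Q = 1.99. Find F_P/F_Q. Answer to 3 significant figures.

F_P/F_Q ≈ 0.291

Δm = 3.33 − (1.99) = 1.34
Flux ratio = 10^(−0.4 Δm) = 10^(−0.4 × 1.34) = 10^-0.536 = 0.2911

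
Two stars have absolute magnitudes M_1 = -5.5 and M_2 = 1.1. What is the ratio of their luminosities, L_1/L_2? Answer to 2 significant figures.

L_1/L_2 ≈ 440

ΔM = M_1 − M_2 = -6.6
L_1/L_2 = 10^(−0.4 ΔM) = 10^2.640 = 436.5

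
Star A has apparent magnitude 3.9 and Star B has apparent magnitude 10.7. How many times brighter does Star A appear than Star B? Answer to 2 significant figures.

Magnitude difference = -6.8
Flux ratio = 10^(−0.4 Δm) = 10^(−0.4 × -6.8) = 10^2.720 = 524.8

520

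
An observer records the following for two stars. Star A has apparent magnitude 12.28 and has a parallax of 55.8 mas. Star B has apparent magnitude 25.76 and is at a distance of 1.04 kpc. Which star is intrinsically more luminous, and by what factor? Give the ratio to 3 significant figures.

Star A: p = 55.8 mas = 0.0558″ → d = 1/p = 17.92 pc
Star A: M = m − 5 log₁₀ d + 5 = 12.28 − 5·1.2534 + 5 = 11.013
Star B: d = 1.04 kpc = 1040 pc
Star B: M = m − 5 log₁₀ d + 5 = 25.76 − 5·3.0170 + 5 = 15.675
ΔM = M_A − M_B = 11.013 − (15.675) = -4.662; smaller M is more luminous → Star A.
L ratio = 10^(0.4 |ΔM|) = 10^1.865 = 73.23

Star A is more luminous, by a factor of 73.2.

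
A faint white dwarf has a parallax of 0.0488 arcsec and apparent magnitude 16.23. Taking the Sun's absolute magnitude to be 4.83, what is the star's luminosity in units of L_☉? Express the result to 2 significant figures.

d = 1/p = 1/0.0488″ = 20.49 pc
M = m − 5 log₁₀ d + 5 = 16.23 − 5·1.3116 + 5 = 14.672
M − M_☉ = 14.672 − 4.83 = 9.842
L/L_☉ = 10^(−0.4 × 9.842) = 1.157×10^-4

L/L_☉ ≈ 1.2×10^-4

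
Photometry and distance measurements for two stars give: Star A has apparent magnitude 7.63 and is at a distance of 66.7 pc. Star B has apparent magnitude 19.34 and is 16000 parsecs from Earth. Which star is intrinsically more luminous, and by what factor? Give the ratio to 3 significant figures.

Star B is more luminous, by a factor of 1.19.

Star A: M = m − 5 log₁₀ d + 5 = 7.63 − 5·1.8241 + 5 = 3.509
Star B: M = m − 5 log₁₀ d + 5 = 19.34 − 5·4.2041 + 5 = 3.319
ΔM = M_A − M_B = 3.509 − (3.319) = 0.190; smaller M is more luminous → Star B.
L ratio = 10^(0.4 |ΔM|) = 10^0.076 = 1.191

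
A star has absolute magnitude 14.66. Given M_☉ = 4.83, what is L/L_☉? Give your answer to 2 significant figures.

M − M_☉ = 14.66 − 4.83 = 9.830
L/L_☉ = 10^(−0.4 (M − M_☉)) = 10^-3.932 = 1.169×10^-4

L/L_☉ ≈ 1.2×10^-4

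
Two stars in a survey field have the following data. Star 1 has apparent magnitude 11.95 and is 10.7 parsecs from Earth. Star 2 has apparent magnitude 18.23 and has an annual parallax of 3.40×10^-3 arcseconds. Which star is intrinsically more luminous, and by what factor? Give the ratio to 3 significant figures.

Star 2 is more luminous, by a factor of 2.32.

Star 1: M = m − 5 log₁₀ d + 5 = 11.95 − 5·1.0294 + 5 = 11.803
Star 2: d = 1/p = 1/3.40×10^-3″ = 294.1 pc
Star 2: M = m − 5 log₁₀ d + 5 = 18.23 − 5·2.4685 + 5 = 10.887
ΔM = M_1 − M_2 = 11.803 − (10.887) = 0.916; smaller M is more luminous → Star 2.
L ratio = 10^(0.4 |ΔM|) = 10^0.366 = 2.324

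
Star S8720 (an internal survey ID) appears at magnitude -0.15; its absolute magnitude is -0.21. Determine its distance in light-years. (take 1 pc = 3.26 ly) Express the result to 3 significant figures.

d ≈ 33.5 ly

Distance modulus: m − M = -0.15 − (-0.21) = 0.060
m − M = 5 log₁₀ d − 5
log₁₀ d = (m − M)/5 + 1 = 1.0120
d = 10^1.0120 = 10.28 pc
= 33.51 ly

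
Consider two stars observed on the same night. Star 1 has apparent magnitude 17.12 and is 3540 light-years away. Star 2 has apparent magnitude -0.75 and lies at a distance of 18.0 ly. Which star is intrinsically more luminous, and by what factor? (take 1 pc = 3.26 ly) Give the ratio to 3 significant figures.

Star 1: d = 3540 ly / 3.26 = 1086 pc
Star 1: M = m − 5 log₁₀ d + 5 = 17.12 − 5·3.0358 + 5 = 6.941
Star 2: d = 18.0 ly / 3.26 = 5.521 pc
Star 2: M = m − 5 log₁₀ d + 5 = -0.75 − 5·0.7421 + 5 = 0.540
ΔM = M_1 − M_2 = 6.941 − (0.540) = 6.401; smaller M is more luminous → Star 2.
L ratio = 10^(0.4 |ΔM|) = 10^2.561 = 363.5

Star 2 is more luminous, by a factor of 364.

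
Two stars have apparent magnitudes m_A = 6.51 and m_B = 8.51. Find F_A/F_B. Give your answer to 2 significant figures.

Magnitude difference = -2.00
Flux ratio = 10^(−0.4 Δm) = 10^(−0.4 × -2.00) = 10^0.800 = 6.310

F_A/F_B ≈ 6.3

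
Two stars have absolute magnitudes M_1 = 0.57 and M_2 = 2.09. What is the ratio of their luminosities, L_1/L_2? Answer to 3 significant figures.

L_1/L_2 ≈ 4.06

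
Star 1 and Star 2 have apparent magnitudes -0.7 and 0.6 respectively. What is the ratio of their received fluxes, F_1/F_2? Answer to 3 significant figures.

F_1/F_2 ≈ 3.31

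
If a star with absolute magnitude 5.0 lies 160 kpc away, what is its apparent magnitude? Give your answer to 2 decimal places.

d = 160 kpc = 160000 pc
m = M + 5 log₁₀ d − 5 = 5.0 + 5·5.2041 − 5 = 26.021

m ≈ 26.02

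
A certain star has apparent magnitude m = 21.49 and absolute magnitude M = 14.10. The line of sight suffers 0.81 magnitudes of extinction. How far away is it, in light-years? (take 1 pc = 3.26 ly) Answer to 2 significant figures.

d ≈ 670 ly

m − M = 5 log₁₀(d/10 pc) + A  ⇒  21.49 − (14.10) − 0.81 = 5 log₁₀(d/10)
6.580 = 5 log₁₀(d/10)
log₁₀ d = (m − M − A)/5 + 1 = 2.3160
d = 10^2.3160 = 207.0 pc
= 674.9 ly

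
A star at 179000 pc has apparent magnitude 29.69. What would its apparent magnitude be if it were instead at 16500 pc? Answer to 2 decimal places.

m ≈ 24.51

Flux ∝ 1/d², so Δm = 5 log₁₀(d₂/d₁) = 5 log₁₀(16500/179000) = -5.177
m₂ = m₁ + Δm = 29.69 + (-5.177) = 24.513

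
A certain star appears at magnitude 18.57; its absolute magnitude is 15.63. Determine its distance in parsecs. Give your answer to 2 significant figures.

d ≈ 39 pc

Distance modulus: m − M = 18.57 − (15.63) = 2.940
m − M = 5 log₁₀ d − 5
log₁₀ d = (m − M)/5 + 1 = 1.5880
d = 10^1.5880 = 38.73 pc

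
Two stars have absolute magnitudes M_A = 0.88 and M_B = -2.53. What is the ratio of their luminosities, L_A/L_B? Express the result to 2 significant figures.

ΔM = M_A − M_B = 3.41
L_A/L_B = 10^(−0.4 ΔM) = 10^-1.364 = 0.04325

L_A/L_B ≈ 0.043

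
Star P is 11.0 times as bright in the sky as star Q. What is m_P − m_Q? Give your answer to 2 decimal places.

m_P − m_Q ≈ -2.60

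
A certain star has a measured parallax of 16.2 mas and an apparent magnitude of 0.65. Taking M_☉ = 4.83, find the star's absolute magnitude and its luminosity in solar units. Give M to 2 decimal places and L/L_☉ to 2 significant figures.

d = 1/p = 1000/16.2 mas = 61.73 pc
M = m − 5 log₁₀ d + 5 = 0.65 − 5·1.7905 + 5 = -3.302
M − M_☉ = -3.302 − 4.83 = -8.132
L/L_☉ = 10^(−0.4 × -8.132) = 1790

M ≈ -3.30; L/L_☉ ≈ 1800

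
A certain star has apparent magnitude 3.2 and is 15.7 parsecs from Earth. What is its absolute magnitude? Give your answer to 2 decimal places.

M ≈ 2.22

5 log₁₀(d/10 pc) = 5 log₁₀(15.70) − 5 = 0.979
M = m − 5 log₁₀(d/10) = 3.2 − 0.979 = 2.221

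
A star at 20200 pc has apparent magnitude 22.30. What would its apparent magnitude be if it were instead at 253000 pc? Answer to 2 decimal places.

m ≈ 27.79

Flux ∝ 1/d², so Δm = 5 log₁₀(d₂/d₁) = 5 log₁₀(253000/20200) = 5.489
m₂ = m₁ + Δm = 22.30 + (5.489) = 27.789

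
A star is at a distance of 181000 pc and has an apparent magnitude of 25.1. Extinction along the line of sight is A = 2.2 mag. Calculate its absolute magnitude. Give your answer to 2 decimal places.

5 log₁₀(d/10 pc) = 5 log₁₀(181000) − 5 = 21.288
M = m − 5 log₁₀(d/10) − A = 25.1 − 21.288 − 2.2 = 1.612

M ≈ 1.61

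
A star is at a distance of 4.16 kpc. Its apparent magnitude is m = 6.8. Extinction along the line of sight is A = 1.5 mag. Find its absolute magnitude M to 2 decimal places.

d = 4.16 kpc = 4160 pc
5 log₁₀(d/10 pc) = 5 log₁₀(4160) − 5 = 13.095
M = m − 5 log₁₀(d/10) − A = 6.8 − 13.095 − 1.5 = -7.795

M ≈ -7.80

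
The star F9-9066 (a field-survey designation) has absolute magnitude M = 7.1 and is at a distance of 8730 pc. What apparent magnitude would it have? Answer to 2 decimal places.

m ≈ 21.81

m = M + 5 log₁₀ d − 5 = 7.1 + 5·3.9410 − 5 = 21.805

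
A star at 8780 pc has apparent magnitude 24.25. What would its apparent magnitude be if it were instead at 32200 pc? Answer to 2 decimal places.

m ≈ 27.07

Flux ∝ 1/d², so Δm = 5 log₁₀(d₂/d₁) = 5 log₁₀(32200/8780) = 2.822
m₂ = m₁ + Δm = 24.25 + (2.822) = 27.072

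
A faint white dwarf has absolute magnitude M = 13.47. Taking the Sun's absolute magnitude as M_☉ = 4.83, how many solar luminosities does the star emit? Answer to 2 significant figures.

L/L_☉ ≈ 3.5×10^-4

M − M_☉ = 13.47 − 4.83 = 8.640
L/L_☉ = 10^(−0.4 (M − M_☉)) = 10^-3.456 = 3.499×10^-4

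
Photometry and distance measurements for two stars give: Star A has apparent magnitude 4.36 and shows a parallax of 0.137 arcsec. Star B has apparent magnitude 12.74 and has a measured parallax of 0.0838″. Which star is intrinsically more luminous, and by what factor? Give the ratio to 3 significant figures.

Star A is more luminous, by a factor of 841.

Star A: d = 1/p = 1/0.137″ = 7.299 pc
Star A: M = m − 5 log₁₀ d + 5 = 4.36 − 5·0.8633 + 5 = 5.044
Star B: d = 1/p = 1/0.0838″ = 11.93 pc
Star B: M = m − 5 log₁₀ d + 5 = 12.74 − 5·1.0768 + 5 = 12.356
ΔM = M_A − M_B = 5.044 − (12.356) = -7.313; smaller M is more luminous → Star A.
L ratio = 10^(0.4 |ΔM|) = 10^2.925 = 841.5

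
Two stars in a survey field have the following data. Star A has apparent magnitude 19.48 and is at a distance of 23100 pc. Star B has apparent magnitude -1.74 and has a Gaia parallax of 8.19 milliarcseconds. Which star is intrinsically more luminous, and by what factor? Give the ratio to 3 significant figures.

Star B is more luminous, by a factor of 8590.

Star A: M = m − 5 log₁₀ d + 5 = 19.48 − 5·4.3636 + 5 = 2.662
Star B: p = 8.19 mas = 8.19×10^-3″ → d = 1/p = 122.1 pc
Star B: M = m − 5 log₁₀ d + 5 = -1.74 − 5·2.0867 + 5 = -7.174
ΔM = M_A − M_B = 2.662 − (-7.174) = 9.836; smaller M is more luminous → Star B.
L ratio = 10^(0.4 |ΔM|) = 10^3.934 = 8594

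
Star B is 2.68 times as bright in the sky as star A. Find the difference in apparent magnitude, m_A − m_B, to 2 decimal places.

m_A − m_B ≈ 1.07

Pogson: Δm = −2.5 log₁₀(ratio) = −2.5 log₁₀(2.68) = −2.5 × 0.4281 = -1.070
Star B is brighter so has the smaller magnitude: m_A − m_B is positive.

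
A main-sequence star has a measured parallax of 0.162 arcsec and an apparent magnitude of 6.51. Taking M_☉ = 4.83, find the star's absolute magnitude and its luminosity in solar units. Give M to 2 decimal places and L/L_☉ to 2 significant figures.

d = 1/p = 1/0.162″ = 6.173 pc
M = m − 5 log₁₀ d + 5 = 6.51 − 5·0.7905 + 5 = 7.558
M − M_☉ = 7.558 − 4.83 = 2.728
L/L_☉ = 10^(−0.4 × 2.728) = 0.08109

M ≈ 7.56; L/L_☉ ≈ 0.081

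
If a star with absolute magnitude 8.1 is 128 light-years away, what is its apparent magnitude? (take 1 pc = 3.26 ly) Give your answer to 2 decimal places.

d = 128 ly / 3.26 = 39.26 pc
m = M + 5 log₁₀ d − 5 = 8.1 + 5·1.5940 − 5 = 11.070

m ≈ 11.07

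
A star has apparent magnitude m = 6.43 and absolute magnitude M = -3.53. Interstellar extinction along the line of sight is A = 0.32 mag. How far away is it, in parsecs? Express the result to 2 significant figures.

d ≈ 850 pc

m − M = 5 log₁₀(d/10 pc) + A  ⇒  6.43 − (-3.53) − 0.32 = 5 log₁₀(d/10)
9.640 = 5 log₁₀(d/10)
log₁₀ d = (m − M − A)/5 + 1 = 2.9280
d = 10^2.9280 = 847.2 pc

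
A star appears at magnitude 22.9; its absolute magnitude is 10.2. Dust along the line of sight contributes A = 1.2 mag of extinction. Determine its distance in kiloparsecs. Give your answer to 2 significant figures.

m − M = 5 log₁₀(d/10 pc) + A  ⇒  22.9 − (10.2) − 1.2 = 5 log₁₀(d/10)
11.500 = 5 log₁₀(d/10)
log₁₀ d = (m − M − A)/5 + 1 = 3.3000
d = 10^3.3000 = 1995 pc
= 1.995 kpc

d ≈ 2.0 kpc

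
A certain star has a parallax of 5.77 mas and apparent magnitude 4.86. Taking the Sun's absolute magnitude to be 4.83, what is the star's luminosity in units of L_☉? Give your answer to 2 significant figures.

L/L_☉ ≈ 290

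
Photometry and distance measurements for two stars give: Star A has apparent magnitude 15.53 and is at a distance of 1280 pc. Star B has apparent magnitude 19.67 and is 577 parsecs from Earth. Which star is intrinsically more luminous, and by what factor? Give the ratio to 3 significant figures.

Star A is more luminous, by a factor of 223.

Star A: M = m − 5 log₁₀ d + 5 = 15.53 − 5·3.1072 + 5 = 4.994
Star B: M = m − 5 log₁₀ d + 5 = 19.67 − 5·2.7612 + 5 = 10.864
ΔM = M_A − M_B = 4.994 − (10.864) = -5.870; smaller M is more luminous → Star A.
L ratio = 10^(0.4 |ΔM|) = 10^2.348 = 222.9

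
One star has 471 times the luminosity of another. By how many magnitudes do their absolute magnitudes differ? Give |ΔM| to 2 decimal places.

Pogson: ΔM = −2.5 log₁₀(ratio) = −2.5 log₁₀(471) = −2.5 × 2.6730 = -6.683

|ΔM| ≈ 6.68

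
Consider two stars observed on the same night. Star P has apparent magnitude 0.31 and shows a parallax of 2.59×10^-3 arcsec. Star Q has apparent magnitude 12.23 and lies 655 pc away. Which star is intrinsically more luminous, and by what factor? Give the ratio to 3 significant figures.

Star P is more luminous, by a factor of 20400.

Star P: d = 1/p = 1/2.59×10^-3″ = 386.1 pc
Star P: M = m − 5 log₁₀ d + 5 = 0.31 − 5·2.5867 + 5 = -7.624
Star Q: M = m − 5 log₁₀ d + 5 = 12.23 − 5·2.8162 + 5 = 3.149
ΔM = M_P − M_Q = -7.624 − (3.149) = -10.772; smaller M is more luminous → Star P.
L ratio = 10^(0.4 |ΔM|) = 10^4.309 = 20370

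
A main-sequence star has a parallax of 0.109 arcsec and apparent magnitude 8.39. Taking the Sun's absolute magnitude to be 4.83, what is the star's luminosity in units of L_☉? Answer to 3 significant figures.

d = 1/p = 1/0.109″ = 9.174 pc
M = m − 5 log₁₀ d + 5 = 8.39 − 5·0.9626 + 5 = 8.577
M − M_☉ = 8.577 − 4.83 = 3.747
L/L_☉ = 10^(−0.4 × 3.747) = 0.03171

L/L_☉ ≈ 0.0317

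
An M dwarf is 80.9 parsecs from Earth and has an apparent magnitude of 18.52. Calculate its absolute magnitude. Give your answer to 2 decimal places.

M ≈ 13.98

5 log₁₀(d/10 pc) = 5 log₁₀(80.90) − 5 = 4.540
M = m − 5 log₁₀(d/10) = 18.52 − 4.540 = 13.980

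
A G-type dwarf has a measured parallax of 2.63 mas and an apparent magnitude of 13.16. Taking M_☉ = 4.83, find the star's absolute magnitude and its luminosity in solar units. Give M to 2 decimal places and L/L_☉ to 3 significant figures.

d = 1/p = 1000/2.63 mas = 380.2 pc
M = m − 5 log₁₀ d + 5 = 13.16 − 5·2.5800 + 5 = 5.260
M − M_☉ = 5.260 − 4.83 = 0.430
L/L_☉ = 10^(−0.4 × 0.430) = 0.6731

M ≈ 5.26; L/L_☉ ≈ 0.673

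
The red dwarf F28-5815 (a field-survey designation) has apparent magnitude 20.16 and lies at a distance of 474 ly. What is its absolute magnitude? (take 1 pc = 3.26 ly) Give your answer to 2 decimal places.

M ≈ 14.35

d = 474 ly / 3.26 = 145.4 pc
5 log₁₀(d/10 pc) = 5 log₁₀(145.4) − 5 = 5.813
M = m − 5 log₁₀(d/10) = 20.16 − 5.813 = 14.347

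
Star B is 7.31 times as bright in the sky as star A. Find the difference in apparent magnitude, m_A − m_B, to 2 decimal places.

Pogson: Δm = −2.5 log₁₀(ratio) = −2.5 log₁₀(7.31) = −2.5 × 0.8639 = -2.160
Star B is brighter so has the smaller magnitude: m_A − m_B is positive.

m_A − m_B ≈ 2.16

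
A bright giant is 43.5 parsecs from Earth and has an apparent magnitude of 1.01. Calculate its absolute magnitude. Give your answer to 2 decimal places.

M ≈ -2.18

5 log₁₀(d/10 pc) = 5 log₁₀(43.50) − 5 = 3.192
M = m − 5 log₁₀(d/10) = 1.01 − 3.192 = -2.182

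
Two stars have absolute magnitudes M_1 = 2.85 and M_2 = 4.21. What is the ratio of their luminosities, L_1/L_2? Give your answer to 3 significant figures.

L_1/L_2 ≈ 3.50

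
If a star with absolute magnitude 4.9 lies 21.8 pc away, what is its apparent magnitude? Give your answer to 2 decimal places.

m = M + 5 log₁₀ d − 5 = 4.9 + 5·1.3385 − 5 = 6.592

m ≈ 6.59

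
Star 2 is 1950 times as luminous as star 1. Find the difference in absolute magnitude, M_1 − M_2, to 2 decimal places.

Pogson: ΔM = −2.5 log₁₀(ratio) = −2.5 log₁₀(1950) = −2.5 × 3.2900 = -8.225
Star 2 is brighter so has the smaller magnitude: M_1 − M_2 is positive.

M_1 − M_2 ≈ 8.23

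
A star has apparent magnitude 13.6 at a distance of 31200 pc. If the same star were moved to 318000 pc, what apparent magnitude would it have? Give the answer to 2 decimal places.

m ≈ 18.64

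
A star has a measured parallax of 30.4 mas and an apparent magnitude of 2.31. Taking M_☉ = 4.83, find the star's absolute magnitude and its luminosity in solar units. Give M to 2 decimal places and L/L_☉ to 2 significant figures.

M ≈ -0.28; L/L_☉ ≈ 110

d = 1/p = 1000/30.4 mas = 32.89 pc
M = m − 5 log₁₀ d + 5 = 2.31 − 5·1.5171 + 5 = -0.276
M − M_☉ = -0.276 − 4.83 = -5.106
L/L_☉ = 10^(−0.4 × -5.106) = 110.2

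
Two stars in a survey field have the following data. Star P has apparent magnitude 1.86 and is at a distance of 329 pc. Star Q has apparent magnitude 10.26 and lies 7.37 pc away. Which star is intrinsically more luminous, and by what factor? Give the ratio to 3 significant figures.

Star P is more luminous, by a factor of 4.57×10^6.

Star P: M = m − 5 log₁₀ d + 5 = 1.86 − 5·2.5172 + 5 = -5.726
Star Q: M = m − 5 log₁₀ d + 5 = 10.26 − 5·0.8675 + 5 = 10.923
ΔM = M_P − M_Q = -5.726 − (10.923) = -16.649; smaller M is more luminous → Star P.
L ratio = 10^(0.4 |ΔM|) = 10^6.659 = 4.565×10^6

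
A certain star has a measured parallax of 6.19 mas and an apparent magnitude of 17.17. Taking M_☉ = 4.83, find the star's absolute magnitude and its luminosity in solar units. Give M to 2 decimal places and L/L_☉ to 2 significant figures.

M ≈ 11.13; L/L_☉ ≈ 3.0×10^-3

d = 1/p = 1000/6.19 mas = 161.6 pc
M = m − 5 log₁₀ d + 5 = 17.17 − 5·2.2083 + 5 = 11.128
M − M_☉ = 11.128 − 4.83 = 6.298
L/L_☉ = 10^(−0.4 × 6.298) = 3.024×10^-3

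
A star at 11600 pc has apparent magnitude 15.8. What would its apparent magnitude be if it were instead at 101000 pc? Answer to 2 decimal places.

m ≈ 20.50

Flux ∝ 1/d², so Δm = 5 log₁₀(d₂/d₁) = 5 log₁₀(101000/11600) = 4.699
m₂ = m₁ + Δm = 15.8 + (4.699) = 20.499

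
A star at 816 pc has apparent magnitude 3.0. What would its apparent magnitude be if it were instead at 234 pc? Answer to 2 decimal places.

m ≈ 0.29

Flux ∝ 1/d², so Δm = 5 log₁₀(d₂/d₁) = 5 log₁₀(234/816) = -2.712
m₂ = m₁ + Δm = 3.0 + (-2.712) = 0.288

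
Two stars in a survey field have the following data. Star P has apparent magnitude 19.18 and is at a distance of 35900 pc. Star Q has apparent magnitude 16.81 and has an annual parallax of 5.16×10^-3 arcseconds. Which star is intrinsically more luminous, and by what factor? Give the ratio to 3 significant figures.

Star P is more luminous, by a factor of 3870.

Star P: M = m − 5 log₁₀ d + 5 = 19.18 − 5·4.5551 + 5 = 1.405
Star Q: d = 1/p = 1/5.16×10^-3″ = 193.8 pc
Star Q: M = m − 5 log₁₀ d + 5 = 16.81 − 5·2.2874 + 5 = 10.373
ΔM = M_P − M_Q = 1.405 − (10.373) = -8.969; smaller M is more luminous → Star P.
L ratio = 10^(0.4 |ΔM|) = 10^3.587 = 3868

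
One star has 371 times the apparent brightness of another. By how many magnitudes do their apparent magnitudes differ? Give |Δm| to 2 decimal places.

Pogson: Δm = −2.5 log₁₀(ratio) = −2.5 log₁₀(371) = −2.5 × 2.5694 = -6.423

|Δm| ≈ 6.42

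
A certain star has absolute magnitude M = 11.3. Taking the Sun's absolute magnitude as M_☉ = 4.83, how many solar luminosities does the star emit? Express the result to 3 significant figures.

M − M_☉ = 11.3 − 4.83 = 6.470
L/L_☉ = 10^(−0.4 (M − M_☉)) = 10^-2.588 = 2.582×10^-3

L/L_☉ ≈ 2.58×10^-3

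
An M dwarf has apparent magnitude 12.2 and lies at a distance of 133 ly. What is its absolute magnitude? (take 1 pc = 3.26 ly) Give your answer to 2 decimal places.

M ≈ 9.15

d = 133 ly / 3.26 = 40.80 pc
5 log₁₀(d/10 pc) = 5 log₁₀(40.80) − 5 = 3.053
M = m − 5 log₁₀(d/10) = 12.2 − 3.053 = 9.147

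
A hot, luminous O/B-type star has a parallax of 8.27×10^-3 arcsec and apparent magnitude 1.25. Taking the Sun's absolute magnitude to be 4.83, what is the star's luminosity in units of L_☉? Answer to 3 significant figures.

L/L_☉ ≈ 3950

d = 1/p = 1/8.27×10^-3″ = 120.9 pc
M = m − 5 log₁₀ d + 5 = 1.25 − 5·2.0825 + 5 = -4.162
M − M_☉ = -4.162 − 4.83 = -8.992
L/L_☉ = 10^(−0.4 × -8.992) = 3954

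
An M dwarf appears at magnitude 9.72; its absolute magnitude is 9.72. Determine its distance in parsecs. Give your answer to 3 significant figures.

μ = m − M = 0.000
m − M = 5 log₁₀ d − 5
log₁₀ d = (m − M)/5 + 1 = 1.0000
d = 10^1.0000 = 10.00 pc

d ≈ 10.0 pc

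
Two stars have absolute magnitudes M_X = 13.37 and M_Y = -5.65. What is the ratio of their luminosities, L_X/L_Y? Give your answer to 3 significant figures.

L_X/L_Y ≈ 2.47×10^-8

ΔM = M_X − M_Y = 19.02
L_X/L_Y = 10^(−0.4 ΔM) = 10^-7.608 = 2.466×10^-8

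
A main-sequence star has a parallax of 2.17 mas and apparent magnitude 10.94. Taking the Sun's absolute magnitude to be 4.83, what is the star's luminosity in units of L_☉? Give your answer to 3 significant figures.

L/L_☉ ≈ 7.64

d = 1/p = 1000/2.17 mas = 460.8 pc
M = m − 5 log₁₀ d + 5 = 10.94 − 5·2.6635 + 5 = 2.622
M − M_☉ = 2.622 − 4.83 = -2.208
L/L_☉ = 10^(−0.4 × -2.208) = 7.640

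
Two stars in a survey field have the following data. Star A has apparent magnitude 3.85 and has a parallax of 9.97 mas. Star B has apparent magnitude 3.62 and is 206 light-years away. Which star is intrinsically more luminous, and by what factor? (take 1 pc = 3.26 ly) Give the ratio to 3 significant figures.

Star A is more luminous, by a factor of 2.04.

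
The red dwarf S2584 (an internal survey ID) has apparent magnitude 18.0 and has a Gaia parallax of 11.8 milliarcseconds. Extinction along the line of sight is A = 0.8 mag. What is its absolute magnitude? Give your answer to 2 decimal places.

M ≈ 12.56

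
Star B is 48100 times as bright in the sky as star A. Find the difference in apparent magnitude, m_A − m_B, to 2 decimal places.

m_A − m_B ≈ 11.71

Pogson: Δm = −2.5 log₁₀(ratio) = −2.5 log₁₀(48100) = −2.5 × 4.6821 = -11.705
Star B is brighter so has the smaller magnitude: m_A − m_B is positive.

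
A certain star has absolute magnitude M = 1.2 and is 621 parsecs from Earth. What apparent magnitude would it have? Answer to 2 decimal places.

m = M + 5 log₁₀ d − 5 = 1.2 + 5·2.7931 − 5 = 10.165

m ≈ 10.17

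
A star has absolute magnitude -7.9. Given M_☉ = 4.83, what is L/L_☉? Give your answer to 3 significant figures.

M − M_☉ = -7.9 − 4.83 = -12.730
L/L_☉ = 10^(−0.4 (M − M_☉)) = 10^5.092 = 123600

L/L_☉ ≈ 124000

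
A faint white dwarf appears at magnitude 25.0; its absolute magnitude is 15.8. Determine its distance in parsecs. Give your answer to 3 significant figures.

d ≈ 692 pc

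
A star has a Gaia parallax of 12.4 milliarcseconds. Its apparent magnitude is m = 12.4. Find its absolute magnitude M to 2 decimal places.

p = 12.4 mas = 0.0124″ → d = 1/p = 80.65 pc
5 log₁₀(d/10 pc) = 5 log₁₀(80.65) − 5 = 4.533
M = m − 5 log₁₀(d/10) = 12.4 − 4.533 = 7.867

M ≈ 7.87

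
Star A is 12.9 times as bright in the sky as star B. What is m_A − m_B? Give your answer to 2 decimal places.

m_A − m_B ≈ -2.78

Pogson: Δm = −2.5 log₁₀(ratio) = −2.5 log₁₀(12.9) = −2.5 × 1.1106 = -2.776
Star A is brighter, so it has the smaller magnitude: the difference is negative.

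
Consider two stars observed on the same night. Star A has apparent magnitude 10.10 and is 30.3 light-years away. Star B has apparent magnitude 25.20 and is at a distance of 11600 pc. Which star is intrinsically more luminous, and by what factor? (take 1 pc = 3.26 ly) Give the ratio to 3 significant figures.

Star B is more luminous, by a factor of 1.42.

Star A: d = 30.3 ly / 3.26 = 9.294 pc
Star A: M = m − 5 log₁₀ d + 5 = 10.10 − 5·0.9682 + 5 = 10.259
Star B: M = m − 5 log₁₀ d + 5 = 25.20 − 5·4.0645 + 5 = 9.878
ΔM = M_A − M_B = 10.259 − (9.878) = 0.381; smaller M is more luminous → Star B.
L ratio = 10^(0.4 |ΔM|) = 10^0.152 = 1.421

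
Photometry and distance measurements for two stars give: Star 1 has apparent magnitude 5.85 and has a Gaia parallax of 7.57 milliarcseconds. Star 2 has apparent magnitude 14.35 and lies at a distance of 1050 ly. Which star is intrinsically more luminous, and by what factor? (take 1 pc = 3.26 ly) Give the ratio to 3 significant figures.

Star 1: p = 7.57 mas = 7.57×10^-3″ → d = 1/p = 132.1 pc
Star 1: M = m − 5 log₁₀ d + 5 = 5.85 − 5·2.1209 + 5 = 0.245
Star 2: d = 1050 ly / 3.26 = 322.1 pc
Star 2: M = m − 5 log₁₀ d + 5 = 14.35 − 5·2.5080 + 5 = 6.810
ΔM = M_1 − M_2 = 0.245 − (6.810) = -6.565; smaller M is more luminous → Star 1.
L ratio = 10^(0.4 |ΔM|) = 10^2.626 = 422.5

Star 1 is more luminous, by a factor of 423.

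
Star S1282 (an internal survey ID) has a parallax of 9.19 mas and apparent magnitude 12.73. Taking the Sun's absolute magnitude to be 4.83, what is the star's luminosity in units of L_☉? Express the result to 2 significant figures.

L/L_☉ ≈ 0.082

d = 1/p = 1000/9.19 mas = 108.8 pc
M = m − 5 log₁₀ d + 5 = 12.73 − 5·2.0367 + 5 = 7.547
M − M_☉ = 7.547 − 4.83 = 2.717
L/L_☉ = 10^(−0.4 × 2.717) = 0.08192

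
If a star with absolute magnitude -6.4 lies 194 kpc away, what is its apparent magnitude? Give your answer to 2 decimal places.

m ≈ 15.04

d = 194 kpc = 194000 pc
m = M + 5 log₁₀ d − 5 = -6.4 + 5·5.2878 − 5 = 15.039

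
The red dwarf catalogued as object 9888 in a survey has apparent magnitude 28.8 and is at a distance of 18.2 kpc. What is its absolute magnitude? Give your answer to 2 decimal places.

M ≈ 12.50

d = 18.2 kpc = 18200 pc
5 log₁₀(d/10 pc) = 5 log₁₀(18200) − 5 = 16.300
M = m − 5 log₁₀(d/10) = 28.8 − 16.300 = 12.500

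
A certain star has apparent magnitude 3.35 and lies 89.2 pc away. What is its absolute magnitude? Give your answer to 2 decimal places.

M ≈ -1.40

5 log₁₀(d/10 pc) = 5 log₁₀(89.20) − 5 = 4.752
M = m − 5 log₁₀(d/10) = 3.35 − 4.752 = -1.402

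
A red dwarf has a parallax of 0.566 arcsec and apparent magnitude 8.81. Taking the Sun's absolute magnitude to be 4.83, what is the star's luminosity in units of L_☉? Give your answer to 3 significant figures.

L/L_☉ ≈ 7.99×10^-4

d = 1/p = 1/0.566″ = 1.767 pc
M = m − 5 log₁₀ d + 5 = 8.81 − 5·0.2472 + 5 = 12.574
M − M_☉ = 12.574 − 4.83 = 7.744
L/L_☉ = 10^(−0.4 × 7.744) = 7.987×10^-4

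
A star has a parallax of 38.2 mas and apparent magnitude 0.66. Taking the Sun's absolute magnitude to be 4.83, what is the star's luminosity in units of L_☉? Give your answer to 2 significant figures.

L/L_☉ ≈ 320

d = 1/p = 1000/38.2 mas = 26.18 pc
M = m − 5 log₁₀ d + 5 = 0.66 − 5·1.4179 + 5 = -1.430
M − M_☉ = -1.430 − 4.83 = -6.260
L/L_☉ = 10^(−0.4 × -6.260) = 319.1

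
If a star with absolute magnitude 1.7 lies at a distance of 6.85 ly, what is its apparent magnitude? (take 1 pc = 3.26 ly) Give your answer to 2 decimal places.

m ≈ -1.69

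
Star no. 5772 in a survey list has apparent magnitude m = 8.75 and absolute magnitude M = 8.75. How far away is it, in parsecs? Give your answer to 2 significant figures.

Distance modulus: m − M = 8.75 − (8.75) = 0.000
m − M = 5 log₁₀ d − 5
log₁₀ d = (m − M)/5 + 1 = 1.0000
d = 10^1.0000 = 10.00 pc

d ≈ 10 pc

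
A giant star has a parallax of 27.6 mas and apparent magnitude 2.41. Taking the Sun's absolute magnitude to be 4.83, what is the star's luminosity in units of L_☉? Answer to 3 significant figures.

L/L_☉ ≈ 122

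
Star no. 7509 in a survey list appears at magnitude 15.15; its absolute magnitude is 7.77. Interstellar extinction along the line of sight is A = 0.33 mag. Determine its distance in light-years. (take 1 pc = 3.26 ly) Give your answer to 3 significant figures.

d ≈ 838 ly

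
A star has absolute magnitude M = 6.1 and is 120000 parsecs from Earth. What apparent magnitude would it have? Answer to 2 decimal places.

m = M + 5 log₁₀ d − 5 = 6.1 + 5·5.0792 − 5 = 26.496

m ≈ 26.50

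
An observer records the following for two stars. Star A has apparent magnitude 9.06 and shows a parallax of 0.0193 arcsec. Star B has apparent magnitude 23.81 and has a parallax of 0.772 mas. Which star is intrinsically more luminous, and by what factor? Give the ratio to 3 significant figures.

Star A is more luminous, by a factor of 1270.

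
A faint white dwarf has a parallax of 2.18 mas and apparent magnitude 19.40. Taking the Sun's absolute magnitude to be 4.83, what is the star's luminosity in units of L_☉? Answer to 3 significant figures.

L/L_☉ ≈ 3.13×10^-3

d = 1/p = 1000/2.18 mas = 458.7 pc
M = m − 5 log₁₀ d + 5 = 19.40 − 5·2.6615 + 5 = 11.092
M − M_☉ = 11.092 − 4.83 = 6.262
L/L_☉ = 10^(−0.4 × 6.262) = 3.127×10^-3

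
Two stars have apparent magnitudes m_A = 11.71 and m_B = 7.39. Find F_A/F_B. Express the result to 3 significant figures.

F_A/F_B ≈ 0.0187

Δm = 11.71 − (7.39) = 4.32
Flux ratio = 10^(−0.4 Δm) = 10^(−0.4 × 4.32) = 10^-1.728 = 0.01871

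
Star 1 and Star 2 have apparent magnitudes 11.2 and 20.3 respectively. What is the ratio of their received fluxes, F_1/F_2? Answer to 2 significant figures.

Magnitude difference = -9.1
Flux ratio = 10^(−0.4 Δm) = 10^(−0.4 × -9.1) = 10^3.640 = 4365

F_1/F_2 ≈ 4400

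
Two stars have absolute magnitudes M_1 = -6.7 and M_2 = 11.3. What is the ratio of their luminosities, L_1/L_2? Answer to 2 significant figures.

L_1/L_2 ≈ 1.6×10^7

ΔM = M_1 − M_2 = -18.0
L_1/L_2 = 10^(−0.4 ΔM) = 10^7.200 = 1.585×10^7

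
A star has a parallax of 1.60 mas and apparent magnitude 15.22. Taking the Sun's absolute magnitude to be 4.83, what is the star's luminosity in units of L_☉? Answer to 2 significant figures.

d = 1/p = 1000/1.60 mas = 625.0 pc
M = m − 5 log₁₀ d + 5 = 15.22 − 5·2.7959 + 5 = 6.241
M − M_☉ = 6.241 − 4.83 = 1.411
L/L_☉ = 10^(−0.4 × 1.411) = 0.2727

L/L_☉ ≈ 0.27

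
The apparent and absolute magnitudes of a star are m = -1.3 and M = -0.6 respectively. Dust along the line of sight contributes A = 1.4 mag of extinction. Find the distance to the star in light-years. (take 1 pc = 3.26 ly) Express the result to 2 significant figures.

m − M = 5 log₁₀(d/10 pc) + A  ⇒  -1.3 − (-0.6) − 1.4 = 5 log₁₀(d/10)
-2.100 = 5 log₁₀(d/10)
log₁₀ d = (m − M − A)/5 + 1 = 0.5800
d = 10^0.5800 = 3.802 pc
= 12.39 ly

d ≈ 12 ly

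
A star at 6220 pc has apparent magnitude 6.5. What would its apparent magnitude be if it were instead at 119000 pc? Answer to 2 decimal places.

m ≈ 12.91

Flux ∝ 1/d², so Δm = 5 log₁₀(d₂/d₁) = 5 log₁₀(119000/6220) = 6.409
m₂ = m₁ + Δm = 6.5 + (6.409) = 12.909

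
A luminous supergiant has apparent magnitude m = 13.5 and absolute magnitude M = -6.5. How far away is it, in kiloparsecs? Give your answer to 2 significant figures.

d ≈ 100 kpc

Distance modulus: m − M = 13.5 − (-6.5) = 20.000
m − M = 5 log₁₀ d − 5
log₁₀ d = (m − M)/5 + 1 = 5.0000
d = 10^5.0000 = 100000 pc
= 100.0 kpc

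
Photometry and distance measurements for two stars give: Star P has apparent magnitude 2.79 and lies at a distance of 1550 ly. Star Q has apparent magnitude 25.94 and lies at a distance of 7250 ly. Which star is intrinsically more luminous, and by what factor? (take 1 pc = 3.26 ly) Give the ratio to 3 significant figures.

Star P is more luminous, by a factor of 8.32×10^7.

Star P: d = 1550 ly / 3.26 = 475.5 pc
Star P: M = m − 5 log₁₀ d + 5 = 2.79 − 5·2.6771 + 5 = -5.596
Star Q: d = 7250 ly / 3.26 = 2224 pc
Star Q: M = m − 5 log₁₀ d + 5 = 25.94 − 5·3.3471 + 5 = 14.204
ΔM = M_P − M_Q = -5.596 − (14.204) = -19.800; smaller M is more luminous → Star P.
L ratio = 10^(0.4 |ΔM|) = 10^7.920 = 8.317×10^7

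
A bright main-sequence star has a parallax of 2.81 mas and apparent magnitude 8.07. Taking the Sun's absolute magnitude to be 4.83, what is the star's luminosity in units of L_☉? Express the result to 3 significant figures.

L/L_☉ ≈ 64.1

d = 1/p = 1000/2.81 mas = 355.9 pc
M = m − 5 log₁₀ d + 5 = 8.07 − 5·2.5513 + 5 = 0.314
M − M_☉ = 0.314 − 4.83 = -4.516
L/L_☉ = 10^(−0.4 × -4.516) = 64.06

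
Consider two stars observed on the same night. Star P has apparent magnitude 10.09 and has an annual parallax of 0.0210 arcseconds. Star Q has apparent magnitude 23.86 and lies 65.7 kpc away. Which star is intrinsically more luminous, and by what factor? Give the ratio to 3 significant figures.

Star P: d = 1/p = 1/0.0210″ = 47.62 pc
Star P: M = m − 5 log₁₀ d + 5 = 10.09 − 5·1.6778 + 5 = 6.701
Star Q: d = 65.7 kpc = 65700 pc
Star Q: M = m − 5 log₁₀ d + 5 = 23.86 − 5·4.8176 + 5 = 4.772
ΔM = M_P − M_Q = 6.701 − (4.772) = 1.929; smaller M is more luminous → Star Q.
L ratio = 10^(0.4 |ΔM|) = 10^0.772 = 5.910

Star Q is more luminous, by a factor of 5.91.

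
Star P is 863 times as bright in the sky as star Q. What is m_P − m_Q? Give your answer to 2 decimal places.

Pogson: Δm = −2.5 log₁₀(ratio) = −2.5 log₁₀(863) = −2.5 × 2.9360 = -7.340
Star P is brighter, so it has the smaller magnitude: the difference is negative.

m_P − m_Q ≈ -7.34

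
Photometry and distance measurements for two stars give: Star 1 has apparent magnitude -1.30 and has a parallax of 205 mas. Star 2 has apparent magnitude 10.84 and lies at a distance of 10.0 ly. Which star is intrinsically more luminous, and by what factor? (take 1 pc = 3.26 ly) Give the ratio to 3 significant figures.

Star 1: p = 205 mas = 0.205″ → d = 1/p = 4.878 pc
Star 1: M = m − 5 log₁₀ d + 5 = -1.30 − 5·0.6882 + 5 = 0.259
Star 2: d = 10.0 ly / 3.26 = 3.067 pc
Star 2: M = m − 5 log₁₀ d + 5 = 10.84 − 5·0.4868 + 5 = 13.406
ΔM = M_1 − M_2 = 0.259 − (13.406) = -13.147; smaller M is more luminous → Star 1.
L ratio = 10^(0.4 |ΔM|) = 10^5.259 = 181500

Star 1 is more luminous, by a factor of 182000.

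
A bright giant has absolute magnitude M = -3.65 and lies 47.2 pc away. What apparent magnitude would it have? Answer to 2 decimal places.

m ≈ -0.28

m = M + 5 log₁₀ d − 5 = -3.65 + 5·1.6739 − 5 = -0.280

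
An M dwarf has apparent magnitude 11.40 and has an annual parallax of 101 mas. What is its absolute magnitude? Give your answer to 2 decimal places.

p = 101 mas = 0.101″ → d = 1/p = 9.901 pc
5 log₁₀(d/10 pc) = 5 log₁₀(9.901) − 5 = -0.022
M = m − 5 log₁₀(d/10) = 11.40 + 0.022 = 11.422

M ≈ 11.42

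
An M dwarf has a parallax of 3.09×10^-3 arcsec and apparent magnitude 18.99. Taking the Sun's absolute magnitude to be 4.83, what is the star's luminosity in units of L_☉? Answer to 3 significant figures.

L/L_☉ ≈ 2.27×10^-3

d = 1/p = 1/3.09×10^-3″ = 323.6 pc
M = m − 5 log₁₀ d + 5 = 18.99 − 5·2.5100 + 5 = 11.440
M − M_☉ = 11.440 − 4.83 = 6.610
L/L_☉ = 10^(−0.4 × 6.610) = 2.270×10^-3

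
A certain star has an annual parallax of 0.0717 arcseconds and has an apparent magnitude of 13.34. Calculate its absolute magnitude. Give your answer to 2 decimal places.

d = 1/p = 1/0.0717″ = 13.95 pc
5 log₁₀(d/10 pc) = 5 log₁₀(13.95) − 5 = 0.722
M = m − 5 log₁₀(d/10) = 13.34 − 0.722 = 12.618

M ≈ 12.62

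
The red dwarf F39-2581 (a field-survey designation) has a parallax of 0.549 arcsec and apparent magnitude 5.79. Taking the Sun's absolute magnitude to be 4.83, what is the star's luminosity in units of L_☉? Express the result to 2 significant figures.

L/L_☉ ≈ 0.014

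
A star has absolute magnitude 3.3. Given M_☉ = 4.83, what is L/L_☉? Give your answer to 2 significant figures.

M − M_☉ = 3.3 − 4.83 = -1.530
L/L_☉ = 10^(−0.4 (M − M_☉)) = 10^0.612 = 4.093

L/L_☉ ≈ 4.1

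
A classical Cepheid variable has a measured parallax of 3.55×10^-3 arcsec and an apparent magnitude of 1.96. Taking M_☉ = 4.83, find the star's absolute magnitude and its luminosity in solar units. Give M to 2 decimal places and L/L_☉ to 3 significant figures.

M ≈ -5.29; L/L_☉ ≈ 11200

d = 1/p = 1/3.55×10^-3″ = 281.7 pc
M = m − 5 log₁₀ d + 5 = 1.96 − 5·2.4498 + 5 = -5.289
M − M_☉ = -5.289 − 4.83 = -10.119
L/L_☉ = 10^(−0.4 × -10.119) = 11160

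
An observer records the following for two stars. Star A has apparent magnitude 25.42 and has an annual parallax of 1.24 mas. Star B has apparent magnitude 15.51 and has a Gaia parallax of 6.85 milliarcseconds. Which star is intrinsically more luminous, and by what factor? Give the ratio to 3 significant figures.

Star B is more luminous, by a factor of 302.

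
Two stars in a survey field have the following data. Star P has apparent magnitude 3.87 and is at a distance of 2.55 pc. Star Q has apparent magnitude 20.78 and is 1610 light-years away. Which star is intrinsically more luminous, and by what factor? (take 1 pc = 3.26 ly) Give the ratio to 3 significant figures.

Star P is more luminous, by a factor of 155.

Star P: M = m − 5 log₁₀ d + 5 = 3.87 − 5·0.4065 + 5 = 6.837
Star Q: d = 1610 ly / 3.26 = 493.9 pc
Star Q: M = m − 5 log₁₀ d + 5 = 20.78 − 5·2.6936 + 5 = 12.312
ΔM = M_P − M_Q = 6.837 − (12.312) = -5.475; smaller M is more luminous → Star P.
L ratio = 10^(0.4 |ΔM|) = 10^2.190 = 154.8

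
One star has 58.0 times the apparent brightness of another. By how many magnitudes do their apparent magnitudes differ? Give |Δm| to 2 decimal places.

|Δm| ≈ 4.41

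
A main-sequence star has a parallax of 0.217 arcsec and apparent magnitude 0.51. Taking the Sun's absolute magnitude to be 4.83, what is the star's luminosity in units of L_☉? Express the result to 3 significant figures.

d = 1/p = 1/0.217″ = 4.608 pc
M = m − 5 log₁₀ d + 5 = 0.51 − 5·0.6635 + 5 = 2.192
M − M_☉ = 2.192 − 4.83 = -2.638
L/L_☉ = 10^(−0.4 × -2.638) = 11.35

L/L_☉ ≈ 11.4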